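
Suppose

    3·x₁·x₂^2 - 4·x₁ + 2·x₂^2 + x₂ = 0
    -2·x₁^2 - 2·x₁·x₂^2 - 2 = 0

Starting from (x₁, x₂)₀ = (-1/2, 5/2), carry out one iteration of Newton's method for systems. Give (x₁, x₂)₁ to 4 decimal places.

(-0.7262, 1.2749)

At (-1/2, 5/2): F = (7.6250, 3.7500).
Jacobian J = [[3·x₂^2 - 4, 6·x₁·x₂ + 4·x₂ + 1], [-4·x₁ - 2·x₂^2, -4·x₁·x₂]].
At the point, J = [[14.7500, 3.5000], [-10.5000, 5.0000]] (det J = 110.5000).
Solving J·Δ = −F gives Δ = (-0.2262, -1.2251).
Then the next iterate is (x₁, x₂)₁ = (-0.7262, 1.2749).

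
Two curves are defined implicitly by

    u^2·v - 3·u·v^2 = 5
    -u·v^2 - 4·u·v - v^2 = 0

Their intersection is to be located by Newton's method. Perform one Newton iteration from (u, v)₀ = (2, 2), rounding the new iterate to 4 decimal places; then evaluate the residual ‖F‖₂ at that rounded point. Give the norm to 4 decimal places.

11.0308

At (2, 2): F = (-21.0000, -28.0000).
Jacobian J = [[2·u·v - 3·v^2, u^2 - 6·u·v], [-v^2 - 4·v, -2·u·v - 4·u - 2·v]].
At the point, J = [[-4.0000, -20.0000], [-12.0000, -20.0000]] (det J = -160.0000).
Solving J·Δ = −F gives Δ = (-0.8750, -0.8750).
Then the next iterate is (u, v)₁ = (1.1250, 1.1250).
Re-evaluating at (1.1250, 1.1250): F = (-7.847656, -7.751953), so ‖F‖₂ = 11.0308.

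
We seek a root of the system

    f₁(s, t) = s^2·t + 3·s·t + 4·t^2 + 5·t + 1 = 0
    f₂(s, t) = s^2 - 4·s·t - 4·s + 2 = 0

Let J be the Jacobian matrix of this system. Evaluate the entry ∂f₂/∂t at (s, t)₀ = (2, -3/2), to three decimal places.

-8.000

∂f₂/∂t = -4·s.
At (2, -3/2) this is -8.000.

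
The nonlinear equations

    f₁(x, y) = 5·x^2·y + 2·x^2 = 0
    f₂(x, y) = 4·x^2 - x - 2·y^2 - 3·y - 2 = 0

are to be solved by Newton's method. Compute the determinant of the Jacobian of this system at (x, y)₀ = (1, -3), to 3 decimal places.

-269.000

J = [[10·x·y + 4·x, 5·x^2], [8·x - 1, -4·y - 3]].
At the point, J = [[-26.000, 5.000], [7.000, 9.000]].
det J = -269.000.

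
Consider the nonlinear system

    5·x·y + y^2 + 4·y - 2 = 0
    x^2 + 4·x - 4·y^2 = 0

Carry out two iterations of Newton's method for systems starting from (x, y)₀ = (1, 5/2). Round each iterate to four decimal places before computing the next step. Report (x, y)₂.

(0.0258, 0.6414)

At (1, 5/2): F = (26.7500, -20.0000).
Jacobian J = [[5·y, 5·x + 2·y + 4], [2·x + 4, -8·y]].
At the point, J = [[12.5000, 14.0000], [6.0000, -20.0000]] (det J = -334.0000).
Solving J·Δ = −F gives Δ = (-0.7635, -1.2290).
Then the next iterate is (x, y)₁ = (0.2365, 1.2710).
Round to (0.2365, 1.2710) and repeat: F = (6.202398, -5.459832), J = [[6.3550, 7.7245], [4.4730, -10.1680]].
Δ = (-0.2107, -0.6296), so (x, y)₂ = (0.0258, 0.6414).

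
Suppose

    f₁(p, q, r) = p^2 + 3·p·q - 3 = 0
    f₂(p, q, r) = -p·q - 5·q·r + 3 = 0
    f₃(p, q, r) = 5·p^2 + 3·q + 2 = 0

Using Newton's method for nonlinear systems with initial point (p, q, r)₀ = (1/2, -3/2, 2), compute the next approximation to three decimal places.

(-0.229, 0.132, 1.931)

At (1/2, -3/2, 2): F = (-5.000, 18.750, -1.250).
Jacobian J = [[2·p + 3·q, 3·p, 0], [-q, -p - 5·r, -5·q], [10·p, 3, 0]].
At the point, J = [[-3.500, 1.500, 0.000], [1.500, -10.500, 7.500], [5.000, 3.000, 0.000]] (det J = 135.000).
Solving J·Δ = −F gives Δ = (-0.729, 1.632, -0.069).
Then the next iterate is (p, q, r)₁ = (-0.229, 0.132, 1.931).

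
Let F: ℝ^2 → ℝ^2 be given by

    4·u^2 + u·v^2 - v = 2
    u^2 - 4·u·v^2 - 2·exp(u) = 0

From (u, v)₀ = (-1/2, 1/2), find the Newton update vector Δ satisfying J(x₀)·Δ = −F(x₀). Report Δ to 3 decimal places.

At (-1/2, 1/2): F = (-1.625, -0.46306).
Jacobian J = [[8·u + v^2, 2·u·v - 1], [2·u - 4·v^2 - 2·exp(u), -8·u·v]].
At the point, J = [[-3.750, -1.500], [-3.21306, 2.000]] (det J = -12.31959).
Solving J·Δ = −F gives Δ = (-0.320, -0.283).

(-0.320, -0.283)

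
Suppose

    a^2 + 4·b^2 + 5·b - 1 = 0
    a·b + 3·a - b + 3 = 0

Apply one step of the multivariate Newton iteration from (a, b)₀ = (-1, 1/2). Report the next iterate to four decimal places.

(-0.9273, 0.1273)

At (-1, 1/2): F = (3.5000, -1.0000).
Jacobian J = [[2·a, 8·b + 5], [b + 3, a - 1]].
At the point, J = [[-2.0000, 9.0000], [3.5000, -2.0000]] (det J = -27.5000).
Solving J·Δ = −F gives Δ = (0.0727, -0.3727).
Then the next iterate is (a, b)₁ = (-0.9273, 0.1273).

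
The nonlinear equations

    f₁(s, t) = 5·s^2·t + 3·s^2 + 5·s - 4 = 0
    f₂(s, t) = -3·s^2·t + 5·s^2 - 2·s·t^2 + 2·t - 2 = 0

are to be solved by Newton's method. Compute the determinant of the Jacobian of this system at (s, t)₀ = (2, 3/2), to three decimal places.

-984.000

J = [[10·s·t + 6·s + 5, 5·s^2], [-6·s·t + 10·s - 2·t^2, -3·s^2 - 4·s·t + 2]].
At the point, J = [[47.000, 20.000], [-2.500, -22.000]].
det J = -984.000.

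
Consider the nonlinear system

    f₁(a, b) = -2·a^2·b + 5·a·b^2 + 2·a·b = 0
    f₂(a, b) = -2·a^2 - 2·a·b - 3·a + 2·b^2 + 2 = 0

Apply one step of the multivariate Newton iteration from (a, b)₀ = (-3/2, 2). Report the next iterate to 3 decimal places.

At (-3/2, 2): F = (-45.000, 16.000).
Jacobian J = [[-4·a·b + 5·b^2 + 2·b, -2·a^2 + 10·a·b + 2·a], [-4·a - 2·b - 3, -2·a + 4·b]].
At the point, J = [[36.000, -37.500], [-1.000, 11.000]] (det J = 358.500).
Solving J·Δ = −F gives Δ = (-0.293, -1.481).
Then the next iterate is (a, b)₁ = (-1.793, 0.519).

(-1.793, 0.519)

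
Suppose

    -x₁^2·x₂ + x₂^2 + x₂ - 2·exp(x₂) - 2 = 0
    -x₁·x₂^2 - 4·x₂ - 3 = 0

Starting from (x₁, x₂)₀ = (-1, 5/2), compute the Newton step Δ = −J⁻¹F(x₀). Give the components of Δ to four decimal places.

At (-1, 5/2): F = (-20.114988, -6.7500).
Jacobian J = [[-2·x₁·x₂, -x₁^2 + 2·x₂ - 2·exp(x₂) + 1], [-x₂^2, -2·x₁·x₂ - 4]].
At the point, J = [[5.0000, -19.364988], [-6.2500, 1.0000]] (det J = -116.031175).
Solving J·Δ = −F gives Δ = (-1.2999, -1.3744).

(-1.2999, -1.3744)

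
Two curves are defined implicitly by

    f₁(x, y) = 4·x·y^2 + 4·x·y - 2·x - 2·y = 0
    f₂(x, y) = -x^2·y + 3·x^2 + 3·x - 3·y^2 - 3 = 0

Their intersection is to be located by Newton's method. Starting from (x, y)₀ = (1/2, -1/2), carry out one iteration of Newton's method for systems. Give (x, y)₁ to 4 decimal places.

(1.3684, -2.0526)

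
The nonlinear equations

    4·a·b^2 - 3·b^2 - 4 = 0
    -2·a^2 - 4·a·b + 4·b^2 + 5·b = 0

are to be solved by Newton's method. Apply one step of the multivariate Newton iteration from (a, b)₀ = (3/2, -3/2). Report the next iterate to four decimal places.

(1.6560, -1.0385)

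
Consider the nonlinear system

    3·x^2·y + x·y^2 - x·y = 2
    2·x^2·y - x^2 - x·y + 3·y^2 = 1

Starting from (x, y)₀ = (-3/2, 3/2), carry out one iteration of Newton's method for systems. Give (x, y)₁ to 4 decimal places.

(-1.1437, 0.8448)

At (-3/2, 3/2): F = (7.0000, 12.5000).
Jacobian J = [[6·x·y + y^2 - y, 3·x^2 + 2·x·y - x], [4·x·y - 2·x - y, 2·x^2 - x + 6·y]].
At the point, J = [[-12.7500, 3.7500], [-7.5000, 15.0000]] (det J = -163.1250).
Solving J·Δ = −F gives Δ = (0.3563, -0.6552).
Then the next iterate is (x, y)₁ = (-1.1437, 0.8448).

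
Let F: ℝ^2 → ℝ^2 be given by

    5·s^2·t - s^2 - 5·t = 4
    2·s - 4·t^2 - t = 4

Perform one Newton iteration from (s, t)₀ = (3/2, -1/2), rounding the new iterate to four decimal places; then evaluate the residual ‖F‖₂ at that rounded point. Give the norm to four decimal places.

At (3/2, -1/2): F = (-9.3750, -1.5000).
Jacobian J = [[10·s·t - 2·s, 5·s^2 - 5], [2, -8·t - 1]].
At the point, J = [[-10.5000, 6.2500], [2.0000, 3.0000]] (det J = -44.0000).
Solving J·Δ = −F gives Δ = (-0.4261, 0.7841).
Then the next iterate is (s, t)₁ = (1.0739, 0.2841).
Re-evaluating at (1.0739, 0.2841): F = (-4.935554, -2.459151), so ‖F‖₂ = 5.5143.

5.5143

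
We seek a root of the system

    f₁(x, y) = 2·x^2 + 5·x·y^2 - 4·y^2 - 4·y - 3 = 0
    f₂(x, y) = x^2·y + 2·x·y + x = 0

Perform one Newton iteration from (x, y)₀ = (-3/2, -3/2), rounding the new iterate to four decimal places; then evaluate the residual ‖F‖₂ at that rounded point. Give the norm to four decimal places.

At (-3/2, -3/2): F = (-18.3750, -0.3750).
Jacobian J = [[4·x + 5·y^2, 10·x·y - 8·y - 4], [2·x·y + 2·y + 1, x^2 + 2·x]].
At the point, J = [[5.2500, 30.5000], [2.5000, -0.7500]] (det J = -80.1875).
Solving J·Δ = −F gives Δ = (0.3145, 0.5483).
Then the next iterate is (x, y)₁ = (-1.1855, -0.9517).
Re-evaluating at (-1.1855, -0.9517): F = (-5.374043, -0.266548), so ‖F‖₂ = 5.3806.

5.3806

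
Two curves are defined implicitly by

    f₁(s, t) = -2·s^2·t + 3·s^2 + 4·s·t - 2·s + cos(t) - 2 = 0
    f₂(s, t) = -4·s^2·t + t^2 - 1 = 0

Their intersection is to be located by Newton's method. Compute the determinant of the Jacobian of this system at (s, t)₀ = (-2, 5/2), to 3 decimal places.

487.939

J = [[-4·s·t + 6·s + 4·t - 2, -2·s^2 + 4·s - sin(t)], [-8·s·t, -4·s^2 + 2·t]].
At the point, J = [[16.000, -16.59847], [40.000, -11.000]].
det J = 487.939.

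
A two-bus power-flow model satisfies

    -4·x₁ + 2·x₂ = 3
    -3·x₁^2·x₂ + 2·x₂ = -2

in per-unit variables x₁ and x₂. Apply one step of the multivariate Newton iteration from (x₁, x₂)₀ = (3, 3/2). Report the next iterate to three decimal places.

(0.591, 2.682)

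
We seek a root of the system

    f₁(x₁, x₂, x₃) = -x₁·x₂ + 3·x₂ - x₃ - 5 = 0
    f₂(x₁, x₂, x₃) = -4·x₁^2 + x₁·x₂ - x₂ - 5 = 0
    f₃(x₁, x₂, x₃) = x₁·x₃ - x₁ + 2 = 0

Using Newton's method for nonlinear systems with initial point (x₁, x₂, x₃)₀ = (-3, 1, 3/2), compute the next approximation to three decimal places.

At (-3, 1, 3/2): F = (-0.500, -45.000, 0.500).
Jacobian J = [[-x₂, -x₁ + 3, -1], [-8·x₁ + x₂, x₁ - 1, 0], [x₃ - 1, 0, x₁]].
At the point, J = [[-1.000, 6.000, -1.000], [25.000, -4.000, 0.000], [0.500, 0.000, -3.000]] (det J = 436.000).
Solving J·Δ = −F gives Δ = (1.876, 0.476, 0.479).
Then the next iterate is (x₁, x₂, x₃)₁ = (-1.124, 1.476, 1.979).

(-1.124, 1.476, 1.979)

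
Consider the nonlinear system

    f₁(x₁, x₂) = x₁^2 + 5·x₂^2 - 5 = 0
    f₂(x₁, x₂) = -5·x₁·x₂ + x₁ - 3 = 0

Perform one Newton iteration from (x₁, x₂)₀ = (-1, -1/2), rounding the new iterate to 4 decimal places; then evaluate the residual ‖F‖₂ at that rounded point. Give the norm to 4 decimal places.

125.0169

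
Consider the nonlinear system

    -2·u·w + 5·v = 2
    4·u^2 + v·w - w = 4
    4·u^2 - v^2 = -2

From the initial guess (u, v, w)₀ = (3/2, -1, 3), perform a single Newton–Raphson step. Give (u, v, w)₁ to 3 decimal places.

(0.870, -2.222, -3.111)

At (3/2, -1, 3): F = (-16.000, -1.000, 10.000).
Jacobian J = [[-2·w, 5, -2·u], [8·u, w, v - 1], [8·u, -2·v, 0]].
At the point, J = [[-6.000, 5.000, -3.000], [12.000, 3.000, -2.000], [12.000, 2.000, 0.000]] (det J = -108.000).
Solving J·Δ = −F gives Δ = (-0.630, -1.222, -6.111).
Then the next iterate is (u, v, w)₁ = (0.870, -2.222, -3.111).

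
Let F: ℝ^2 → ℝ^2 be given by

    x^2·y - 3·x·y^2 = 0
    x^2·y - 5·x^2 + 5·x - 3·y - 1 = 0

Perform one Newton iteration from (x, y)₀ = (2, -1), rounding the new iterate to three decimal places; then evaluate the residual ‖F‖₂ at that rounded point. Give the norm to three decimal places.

4.207

At (2, -1): F = (-10.000, -12.000).
Jacobian J = [[2·x·y - 3·y^2, x^2 - 6·x·y], [2·x·y - 10·x + 5, x^2 - 3]].
At the point, J = [[-7.000, 16.000], [-19.000, 1.000]] (det J = 297.000).
Solving J·Δ = −F gives Δ = (-0.613, 0.357).
Then the next iterate is (x, y)₁ = (1.387, -0.643).
Re-evaluating at (1.387, -0.643): F = (-2.95734, -2.99183), so ‖F‖₂ = 4.207.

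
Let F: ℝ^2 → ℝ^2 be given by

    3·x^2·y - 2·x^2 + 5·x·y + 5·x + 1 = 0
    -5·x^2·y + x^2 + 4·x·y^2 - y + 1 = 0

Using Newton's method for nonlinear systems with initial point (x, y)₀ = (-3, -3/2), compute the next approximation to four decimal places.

(-2.1079, -0.0468)

At (-3, -3/2): F = (-50.0000, 52.0000).
Jacobian J = [[6·x·y - 4·x + 5·y + 5, 3·x^2 + 5·x], [-10·x·y + 2·x + 4·y^2, -5·x^2 + 8·x·y - 1]].
At the point, J = [[36.5000, 12.0000], [-42.0000, -10.0000]] (det J = 139.0000).
Solving J·Δ = −F gives Δ = (0.8921, 1.4532).
Then the next iterate is (x, y)₁ = (-2.1079, -0.0468).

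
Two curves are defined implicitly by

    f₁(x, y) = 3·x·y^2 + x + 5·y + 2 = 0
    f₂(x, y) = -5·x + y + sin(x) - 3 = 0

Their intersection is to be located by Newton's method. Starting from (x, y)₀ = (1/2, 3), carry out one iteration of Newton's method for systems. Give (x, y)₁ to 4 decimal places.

At (1/2, 3): F = (31.0000, -2.020574).
Jacobian J = [[3·y^2 + 1, 6·x·y + 5], [cos(x) - 5, 1]].
At the point, J = [[28.0000, 14.0000], [-4.122417, 1.0000]] (det J = 85.713844).
Solving J·Δ = −F gives Δ = (-0.6917, -0.8309).
Then the next iterate is (x, y)₁ = (-0.1917, 2.1691).

(-0.1917, 2.1691)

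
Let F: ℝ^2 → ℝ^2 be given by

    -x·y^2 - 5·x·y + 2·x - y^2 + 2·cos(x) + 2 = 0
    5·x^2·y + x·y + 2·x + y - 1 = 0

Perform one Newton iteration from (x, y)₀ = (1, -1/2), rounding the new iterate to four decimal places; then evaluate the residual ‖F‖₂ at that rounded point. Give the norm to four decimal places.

At (1, -1/2): F = (7.080605, -2.5000).
Jacobian J = [[-y^2 - 5·y - 2·sin(x) + 2, -2·x·y - 5·x - 2·y], [10·x·y + y + 2, 5·x^2 + x + 1]].
At the point, J = [[2.567058, -3.0000], [-3.5000, 7.0000]] (det J = 7.469406).
Solving J·Δ = −F gives Δ = (-5.6315, -2.4586).
Then the next iterate is (x, y)₁ = (-4.6315, -2.9586).
Re-evaluating at (-4.6315, -2.9586): F = (-44.150721, -316.840414), so ‖F‖₂ = 319.9018.

319.9018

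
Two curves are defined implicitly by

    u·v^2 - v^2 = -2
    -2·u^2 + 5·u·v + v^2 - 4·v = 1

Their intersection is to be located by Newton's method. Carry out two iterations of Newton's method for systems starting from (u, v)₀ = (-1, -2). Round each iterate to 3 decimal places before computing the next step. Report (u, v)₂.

(-7.972, 6.256)

At (-1, -2): F = (-6.000, 19.000).
Jacobian J = [[v^2, 2·u·v - 2·v], [-4·u + 5·v, 5·u + 2·v - 4]].
At the point, J = [[4.000, 8.000], [-6.000, -13.000]] (det J = -4.000).
Solving J·Δ = −F gives Δ = (-18.500, 10.000).
Then the next iterate is (u, v)₁ = (-19.500, 8.000).
Round to (-19.500, 8.000) and repeat: F = (-1310.000, -1509.500), J = [[64.000, -328.000], [118.000, -85.500]].
Δ = (11.528, -1.744), so (u, v)₂ = (-7.972, 6.256).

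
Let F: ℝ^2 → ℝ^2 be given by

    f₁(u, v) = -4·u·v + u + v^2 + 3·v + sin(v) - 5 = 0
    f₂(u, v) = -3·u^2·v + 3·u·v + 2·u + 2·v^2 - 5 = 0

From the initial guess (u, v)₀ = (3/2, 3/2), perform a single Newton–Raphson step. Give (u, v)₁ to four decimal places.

(0.5271, -0.0827)

At (3/2, 3/2): F = (-4.752505, -0.8750).
Jacobian J = [[-4·v + 1, -4·u + 2·v + cos(v) + 3], [-6·u·v + 3·v + 2, -3·u^2 + 3·u + 4·v]].
At the point, J = [[-5.0000, 0.070737], [-7.0000, 3.7500]] (det J = -18.254840).
Solving J·Δ = −F gives Δ = (-0.9729, -1.5827).
Then the next iterate is (u, v)₁ = (0.5271, -0.0827).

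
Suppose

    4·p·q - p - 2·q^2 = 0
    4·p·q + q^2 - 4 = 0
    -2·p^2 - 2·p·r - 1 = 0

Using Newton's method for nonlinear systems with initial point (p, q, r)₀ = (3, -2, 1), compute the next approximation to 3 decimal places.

(0.727, -1.273, 2.136)

At (3, -2, 1): F = (-35.000, -24.000, -25.000).
Jacobian J = [[4·q - 1, 4·p - 4·q, 0], [4·q, 4·p + 2·q, 0], [-4·p - 2·r, 0, -2·p]].
At the point, J = [[-9.000, 20.000, 0.000], [-8.000, 8.000, 0.000], [-14.000, 0.000, -6.000]] (det J = -528.000).
Solving J·Δ = −F gives Δ = (-2.273, 0.727, 1.136).
Then the next iterate is (p, q, r)₁ = (0.727, -1.273, 2.136).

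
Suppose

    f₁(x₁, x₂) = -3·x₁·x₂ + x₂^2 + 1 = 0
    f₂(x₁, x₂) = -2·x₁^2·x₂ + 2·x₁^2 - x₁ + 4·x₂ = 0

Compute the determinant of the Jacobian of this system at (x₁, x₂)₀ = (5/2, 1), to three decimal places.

J = [[-3·x₂, -3·x₁ + 2·x₂], [-4·x₁·x₂ + 4·x₁ - 1, -2·x₁^2 + 4]].
At the point, J = [[-3.000, -5.500], [-1.000, -8.500]].
det J = 20.000.

20.000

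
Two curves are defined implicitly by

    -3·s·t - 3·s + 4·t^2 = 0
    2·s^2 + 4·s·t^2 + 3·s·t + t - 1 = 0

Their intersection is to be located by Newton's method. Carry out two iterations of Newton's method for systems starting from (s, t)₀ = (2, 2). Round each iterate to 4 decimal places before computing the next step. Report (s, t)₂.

(0.5651, 0.9176)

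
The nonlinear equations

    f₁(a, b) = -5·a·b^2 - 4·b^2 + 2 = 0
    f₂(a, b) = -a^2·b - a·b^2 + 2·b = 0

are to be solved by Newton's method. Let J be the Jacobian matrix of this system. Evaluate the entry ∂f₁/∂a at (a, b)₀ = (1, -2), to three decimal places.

∂f₁/∂a = -5·b^2.
At (1, -2) this is -20.000.

-20.000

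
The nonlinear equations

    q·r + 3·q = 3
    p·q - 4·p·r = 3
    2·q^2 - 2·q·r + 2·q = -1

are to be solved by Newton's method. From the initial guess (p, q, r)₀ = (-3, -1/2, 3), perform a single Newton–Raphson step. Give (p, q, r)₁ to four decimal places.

(4.2200, 0.9167, 8.0000)

At (-3, -1/2, 3): F = (-6.0000, 34.5000, 3.5000).
Jacobian J = [[0, r + 3, q], [q - 4·r, p, -4·p], [0, 4·q - 2·r + 2, -2·q]].
At the point, J = [[0.0000, 6.0000, -0.5000], [-12.5000, -3.0000, 12.0000], [0.0000, -6.0000, 1.0000]] (det J = 37.5000).
Solving J·Δ = −F gives Δ = (7.2200, 1.4167, 5.0000).
Then the next iterate is (p, q, r)₁ = (4.2200, 0.9167, 8.0000).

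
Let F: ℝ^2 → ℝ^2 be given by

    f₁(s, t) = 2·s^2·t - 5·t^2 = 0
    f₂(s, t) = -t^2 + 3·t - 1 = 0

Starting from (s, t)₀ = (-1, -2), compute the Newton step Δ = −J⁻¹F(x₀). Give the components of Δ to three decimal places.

At (-1, -2): F = (-24.000, -11.000).
Jacobian J = [[4·s·t, 2·s^2 - 10·t], [0, -2·t + 3]].
At the point, J = [[8.000, 22.000], [0.000, 7.000]] (det J = 56.000).
Solving J·Δ = −F gives Δ = (-1.321, 1.571).

(-1.321, 1.571)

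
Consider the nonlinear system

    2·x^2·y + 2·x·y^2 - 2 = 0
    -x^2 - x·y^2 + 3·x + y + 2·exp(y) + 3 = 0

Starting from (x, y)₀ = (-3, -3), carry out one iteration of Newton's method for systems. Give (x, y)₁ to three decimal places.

(-1.501, -2.462)

At (-3, -3): F = (-110.000, 9.09957).
Jacobian J = [[4·x·y + 2·y^2, 2·x^2 + 4·x·y], [-2·x - y^2 + 3, -2·x·y + 2·exp(y) + 1]].
At the point, J = [[54.000, 54.000], [0.000, -16.90043]] (det J = -912.62300).
Solving J·Δ = −F gives Δ = (1.499, 0.538).
Then the next iterate is (x, y)₁ = (-1.501, -2.462).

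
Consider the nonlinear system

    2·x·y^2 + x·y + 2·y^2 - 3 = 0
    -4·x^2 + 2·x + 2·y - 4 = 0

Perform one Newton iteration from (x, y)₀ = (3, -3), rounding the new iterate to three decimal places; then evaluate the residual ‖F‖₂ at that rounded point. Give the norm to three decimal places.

20.928

At (3, -3): F = (60.000, -40.000).
Jacobian J = [[2·y^2 + y, 4·x·y + x + 4·y], [-8·x + 2, 2]].
At the point, J = [[15.000, -45.000], [-22.000, 2.000]] (det J = -960.000).
Solving J·Δ = −F gives Δ = (-1.750, 0.750).
Then the next iterate is (x, y)₁ = (1.250, -2.250).
Re-evaluating at (1.250, -2.250): F = (16.96875, -12.250), so ‖F‖₂ = 20.928.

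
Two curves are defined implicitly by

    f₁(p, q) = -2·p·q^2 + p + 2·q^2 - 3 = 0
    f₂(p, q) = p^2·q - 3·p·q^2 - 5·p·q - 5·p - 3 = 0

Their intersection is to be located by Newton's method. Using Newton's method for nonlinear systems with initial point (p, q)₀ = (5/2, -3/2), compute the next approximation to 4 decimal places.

At (5/2, -3/2): F = (-7.2500, -23.0000).
Jacobian J = [[-2·q^2 + 1, -4·p·q + 4·q], [2·p·q - 3·q^2 - 5·q - 5, p^2 - 6·p·q - 5·p]].
At the point, J = [[-3.5000, 9.0000], [-11.7500, 16.2500]] (det J = 48.8750).
Solving J·Δ = −F gives Δ = (-1.8248, 0.0959).
Then the next iterate is (p, q)₁ = (0.6752, -1.4041).

(0.6752, -1.4041)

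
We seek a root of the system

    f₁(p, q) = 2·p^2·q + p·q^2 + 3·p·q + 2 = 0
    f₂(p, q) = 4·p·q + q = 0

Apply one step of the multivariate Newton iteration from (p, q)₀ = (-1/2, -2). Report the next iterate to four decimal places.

(0.1667, -5.3333)

At (-1/2, -2): F = (2.0000, 2.0000).
Jacobian J = [[4·p·q + q^2 + 3·q, 2·p^2 + 2·p·q + 3·p], [4·q, 4·p + 1]].
At the point, J = [[2.0000, 1.0000], [-8.0000, -1.0000]] (det J = 6.0000).
Solving J·Δ = −F gives Δ = (0.6667, -3.3333).
Then the next iterate is (p, q)₁ = (0.1667, -5.3333).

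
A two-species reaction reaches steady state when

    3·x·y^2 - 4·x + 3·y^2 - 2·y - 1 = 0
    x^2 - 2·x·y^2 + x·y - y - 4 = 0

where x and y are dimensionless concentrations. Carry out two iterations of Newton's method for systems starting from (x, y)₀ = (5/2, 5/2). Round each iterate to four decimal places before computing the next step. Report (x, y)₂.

(3.1365, 1.1356)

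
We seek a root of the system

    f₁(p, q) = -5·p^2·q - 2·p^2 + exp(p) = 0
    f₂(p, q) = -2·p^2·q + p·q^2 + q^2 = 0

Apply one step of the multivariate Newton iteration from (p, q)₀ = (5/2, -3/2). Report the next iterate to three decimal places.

At (5/2, -3/2): F = (46.55749, 26.625).
Jacobian J = [[-10·p·q - 4·p + exp(p), -5·p^2], [-4·p·q + q^2, -2·p^2 + 2·p·q + 2·q]].
At the point, J = [[39.68249, -31.250], [17.250, -23.000]] (det J = -373.63486).
Solving J·Δ = −F gives Δ = (-0.639, 0.678).
Then the next iterate is (p, q)₁ = (1.861, -0.822).

(1.861, -0.822)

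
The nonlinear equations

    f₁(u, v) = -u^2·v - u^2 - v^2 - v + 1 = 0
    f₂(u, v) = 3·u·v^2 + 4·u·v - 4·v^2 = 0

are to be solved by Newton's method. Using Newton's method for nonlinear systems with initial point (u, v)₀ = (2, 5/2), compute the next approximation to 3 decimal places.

At (2, 5/2): F = (-21.750, 32.500).
Jacobian J = [[-2·u·v - 2·u, -u^2 - 2·v - 1], [3·v^2 + 4·v, 6·u·v + 4·u - 8·v]].
At the point, J = [[-14.000, -10.000], [28.750, 18.000]] (det J = 35.500).
Solving J·Δ = −F gives Δ = (1.873, -4.798).
Then the next iterate is (u, v)₁ = (3.873, -2.298).

(3.873, -2.298)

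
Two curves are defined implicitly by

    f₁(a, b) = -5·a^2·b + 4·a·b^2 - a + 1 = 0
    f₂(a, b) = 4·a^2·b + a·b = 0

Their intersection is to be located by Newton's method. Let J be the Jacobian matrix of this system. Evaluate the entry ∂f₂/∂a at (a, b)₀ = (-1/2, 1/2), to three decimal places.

-1.500

∂f₂/∂a = 8·a·b + b.
At (-1/2, 1/2) this is -1.500.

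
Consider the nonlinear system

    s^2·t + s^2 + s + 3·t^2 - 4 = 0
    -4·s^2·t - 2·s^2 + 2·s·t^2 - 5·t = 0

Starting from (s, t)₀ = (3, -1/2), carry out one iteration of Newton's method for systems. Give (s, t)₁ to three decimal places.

At (3, -1/2): F = (4.250, 4.000).
Jacobian J = [[2·s·t + 2·s + 1, s^2 + 6·t], [-8·s·t - 4·s + 2·t^2, -4·s^2 + 4·s·t - 5]].
At the point, J = [[4.000, 6.000], [0.500, -47.000]] (det J = -191.000).
Solving J·Δ = −F gives Δ = (-1.171, 0.073).
Then the next iterate is (s, t)₁ = (1.829, -0.427).

(1.829, -0.427)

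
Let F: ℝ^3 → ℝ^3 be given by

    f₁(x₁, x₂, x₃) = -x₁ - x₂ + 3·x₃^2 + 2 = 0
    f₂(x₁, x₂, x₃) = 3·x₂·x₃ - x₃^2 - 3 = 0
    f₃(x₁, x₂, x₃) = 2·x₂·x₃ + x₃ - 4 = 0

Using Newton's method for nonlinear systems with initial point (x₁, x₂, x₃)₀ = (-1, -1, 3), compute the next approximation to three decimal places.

(3.867, -0.067, 1.600)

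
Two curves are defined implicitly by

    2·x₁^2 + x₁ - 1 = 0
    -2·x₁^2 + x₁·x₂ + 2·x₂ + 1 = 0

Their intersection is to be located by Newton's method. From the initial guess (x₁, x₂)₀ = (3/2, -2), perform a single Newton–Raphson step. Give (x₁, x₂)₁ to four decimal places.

At (3/2, -2): F = (5.0000, -10.5000).
Jacobian J = [[4·x₁ + 1, 0], [-4·x₁ + x₂, x₁ + 2]].
At the point, J = [[7.0000, 0.0000], [-8.0000, 3.5000]] (det J = 24.5000).
Solving J·Δ = −F gives Δ = (-0.7143, 1.3673).
Then the next iterate is (x₁, x₂)₁ = (0.7857, -0.6327).

(0.7857, -0.6327)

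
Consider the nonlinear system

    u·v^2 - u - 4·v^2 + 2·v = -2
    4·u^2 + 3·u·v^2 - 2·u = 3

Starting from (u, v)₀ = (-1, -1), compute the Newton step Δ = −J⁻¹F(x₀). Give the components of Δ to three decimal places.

(0.286, 0.333)

At (-1, -1): F = (-4.000, 0.000).
Jacobian J = [[v^2 - 1, 2·u·v - 8·v + 2], [8·u + 3·v^2 - 2, 6·u·v]].
At the point, J = [[0.000, 12.000], [-7.000, 6.000]] (det J = 84.000).
Solving J·Δ = −F gives Δ = (0.286, 0.333).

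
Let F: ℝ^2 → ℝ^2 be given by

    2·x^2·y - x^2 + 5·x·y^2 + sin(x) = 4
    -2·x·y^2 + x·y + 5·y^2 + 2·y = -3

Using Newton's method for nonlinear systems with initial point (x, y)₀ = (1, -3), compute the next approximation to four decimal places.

(1.0616, -1.6863)

At (1, -3): F = (34.841471, 21.0000).
Jacobian J = [[4·x·y - 2·x + 5·y^2 + cos(x), 2·x^2 + 10·x·y], [-2·y^2 + y, -4·x·y + x + 10·y + 2]].
At the point, J = [[31.540302, -28.0000], [-21.0000, -15.0000]] (det J = -1061.104535).
Solving J·Δ = −F gives Δ = (0.0616, 1.3137).
Then the next iterate is (x, y)₁ = (1.0616, -1.6863).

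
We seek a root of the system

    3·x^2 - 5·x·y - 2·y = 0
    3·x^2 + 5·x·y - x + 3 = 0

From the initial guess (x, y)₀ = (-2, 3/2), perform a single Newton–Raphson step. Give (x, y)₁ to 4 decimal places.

At (-2, 3/2): F = (24.0000, 2.0000).
Jacobian J = [[6·x - 5·y, -5·x - 2], [6·x + 5·y - 1, 5·x]].
At the point, J = [[-19.5000, 8.0000], [-5.5000, -10.0000]] (det J = 239.0000).
Solving J·Δ = −F gives Δ = (1.0711, -0.3891).
Then the next iterate is (x, y)₁ = (-0.9289, 1.1109).

(-0.9289, 1.1109)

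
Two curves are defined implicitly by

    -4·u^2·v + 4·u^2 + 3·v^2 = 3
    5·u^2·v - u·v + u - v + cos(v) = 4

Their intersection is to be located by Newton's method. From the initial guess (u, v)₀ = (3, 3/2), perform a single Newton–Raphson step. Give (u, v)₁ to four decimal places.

(1.5233, 1.6285)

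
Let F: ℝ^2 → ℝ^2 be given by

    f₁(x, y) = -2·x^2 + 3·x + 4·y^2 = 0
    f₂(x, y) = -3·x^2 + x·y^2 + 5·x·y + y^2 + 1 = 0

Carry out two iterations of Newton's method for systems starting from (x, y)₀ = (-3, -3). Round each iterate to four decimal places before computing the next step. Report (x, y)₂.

(-2.9376, -2.5536)

At (-3, -3): F = (9.0000, 1.0000).
Jacobian J = [[-4·x + 3, 8·y], [-6·x + y^2 + 5·y, 2·x·y + 5·x + 2·y]].
At the point, J = [[15.0000, -24.0000], [12.0000, -3.0000]] (det J = 243.0000).
Solving J·Δ = −F gives Δ = (0.0123, 0.3827).
Then the next iterate is (x, y)₁ = (-2.9877, -2.6173).
Round to (-2.9877, -2.6173) and repeat: F = (0.585235, -0.296778), J = [[14.9508, -20.9384], [11.689959, -4.533686]].
Δ = (0.0501, 0.0637), so (x, y)₂ = (-2.9376, -2.5536).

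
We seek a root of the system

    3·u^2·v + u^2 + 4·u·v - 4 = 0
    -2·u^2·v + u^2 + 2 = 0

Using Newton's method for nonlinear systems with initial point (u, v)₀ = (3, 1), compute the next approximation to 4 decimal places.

At (3, 1): F = (44.0000, -7.0000).
Jacobian J = [[6·u·v + 2·u + 4·v, 3·u^2 + 4·u], [-4·u·v + 2·u, -2·u^2]].
At the point, J = [[28.0000, 39.0000], [-6.0000, -18.0000]] (det J = -270.0000).
Solving J·Δ = −F gives Δ = (-1.9222, 0.2519).
Then the next iterate is (u, v)₁ = (1.0778, 1.2519).

(1.0778, 1.2519)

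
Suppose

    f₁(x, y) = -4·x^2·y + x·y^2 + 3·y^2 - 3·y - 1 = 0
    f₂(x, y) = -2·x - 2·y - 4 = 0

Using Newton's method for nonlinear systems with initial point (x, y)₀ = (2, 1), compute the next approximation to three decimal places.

(7.000, -9.000)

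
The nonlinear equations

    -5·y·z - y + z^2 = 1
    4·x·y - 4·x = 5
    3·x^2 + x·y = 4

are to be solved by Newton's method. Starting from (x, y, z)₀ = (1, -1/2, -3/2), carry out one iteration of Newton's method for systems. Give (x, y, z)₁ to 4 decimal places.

(0.8214, 1.9821, 26.7679)

At (1, -1/2, -3/2): F = (-2.0000, -11.0000, -1.5000).
Jacobian J = [[0, -5·z - 1, -5·y + 2·z], [4·y - 4, 4·x, 0], [6·x + y, x, 0]].
At the point, J = [[0.0000, 6.5000, -0.5000], [-6.0000, 4.0000, 0.0000], [5.5000, 1.0000, 0.0000]] (det J = 14.0000).
Solving J·Δ = −F gives Δ = (-0.1786, 2.4821, 28.2679).
Then the next iterate is (x, y, z)₁ = (0.8214, 1.9821, 26.7679).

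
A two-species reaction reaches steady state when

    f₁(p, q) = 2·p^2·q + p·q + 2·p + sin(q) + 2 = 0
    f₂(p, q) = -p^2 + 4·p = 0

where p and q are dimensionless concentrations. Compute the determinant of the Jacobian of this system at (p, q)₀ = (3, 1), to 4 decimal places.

J = [[4·p·q + q + 2, 2·p^2 + p + cos(q)], [-2·p + 4, 0]].
At the point, J = [[15.0000, 21.540302], [-2.0000, 0.0000]].
det J = 43.0806.

43.0806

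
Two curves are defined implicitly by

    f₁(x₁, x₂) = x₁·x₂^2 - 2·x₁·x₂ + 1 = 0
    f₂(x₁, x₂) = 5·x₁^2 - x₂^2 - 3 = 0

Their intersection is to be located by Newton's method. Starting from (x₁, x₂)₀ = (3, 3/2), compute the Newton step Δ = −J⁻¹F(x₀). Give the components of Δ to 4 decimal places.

At (3, 3/2): F = (-1.2500, 39.7500).
Jacobian J = [[x₂^2 - 2·x₂, 2·x₁·x₂ - 2·x₁], [10·x₁, -2·x₂]].
At the point, J = [[-0.7500, 3.0000], [30.0000, -3.0000]] (det J = -87.7500).
Solving J·Δ = −F gives Δ = (-1.3162, 0.0876).

(-1.3162, 0.0876)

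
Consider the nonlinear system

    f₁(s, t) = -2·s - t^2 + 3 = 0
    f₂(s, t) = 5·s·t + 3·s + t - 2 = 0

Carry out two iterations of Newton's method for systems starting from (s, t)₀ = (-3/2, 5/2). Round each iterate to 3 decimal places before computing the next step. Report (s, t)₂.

(-0.001, 1.745)

At (-3/2, 5/2): F = (-0.250, -22.750).
Jacobian J = [[-2, -2·t], [5·t + 3, 5·s + 1]].
At the point, J = [[-2.000, -5.000], [15.500, -6.500]] (det J = 90.500).
Solving J·Δ = −F gives Δ = (1.239, -0.546).
Then the next iterate is (s, t)₁ = (-0.261, 1.954).
Round to (-0.261, 1.954) and repeat: F = (-0.29612, -3.37897), J = [[-2.000, -3.908], [12.770, -0.305]].
Δ = (0.260, -0.209), so (s, t)₂ = (-0.001, 1.745).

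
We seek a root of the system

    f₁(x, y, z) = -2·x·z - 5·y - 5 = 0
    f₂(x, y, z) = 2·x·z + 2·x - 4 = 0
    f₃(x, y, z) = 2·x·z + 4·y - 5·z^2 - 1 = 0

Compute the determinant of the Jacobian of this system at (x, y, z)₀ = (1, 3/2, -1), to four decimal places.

4.0000

J = [[-2·z, -5, -2·x], [2·z + 2, 0, 2·x], [2·z, 4, 2·x - 10·z]].
At the point, J = [[2.0000, -5.0000, -2.0000], [0.0000, 0.0000, 2.0000], [-2.0000, 4.0000, 12.0000]].
det J = 4.0000.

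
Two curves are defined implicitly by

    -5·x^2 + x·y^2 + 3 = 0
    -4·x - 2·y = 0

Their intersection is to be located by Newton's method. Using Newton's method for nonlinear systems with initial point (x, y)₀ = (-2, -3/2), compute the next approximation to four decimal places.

(-3.1220, 6.2439)

At (-2, -3/2): F = (-21.5000, 11.0000).
Jacobian J = [[-10·x + y^2, 2·x·y], [-4, -2]].
At the point, J = [[22.2500, 6.0000], [-4.0000, -2.0000]] (det J = -20.5000).
Solving J·Δ = −F gives Δ = (-1.1220, 7.7439).
Then the next iterate is (x, y)₁ = (-3.1220, 6.2439).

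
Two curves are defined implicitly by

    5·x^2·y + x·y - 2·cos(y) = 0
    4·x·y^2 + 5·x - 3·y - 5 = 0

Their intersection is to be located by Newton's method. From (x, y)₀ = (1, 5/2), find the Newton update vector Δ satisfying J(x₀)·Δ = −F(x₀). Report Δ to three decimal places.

(-0.621, 0.067)

At (1, 5/2): F = (16.60229, 17.500).
Jacobian J = [[10·x·y + y, 5·x^2 + x + 2·sin(y)], [4·y^2 + 5, 8·x·y - 3]].
At the point, J = [[27.500, 7.19694], [30.000, 17.000]] (det J = 251.59167).
Solving J·Δ = −F gives Δ = (-0.621, 0.067).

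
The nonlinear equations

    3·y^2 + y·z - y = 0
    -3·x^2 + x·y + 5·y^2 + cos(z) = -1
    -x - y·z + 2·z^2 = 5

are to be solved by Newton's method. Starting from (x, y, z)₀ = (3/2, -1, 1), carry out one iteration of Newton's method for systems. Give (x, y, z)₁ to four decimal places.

(0.9424, -0.6110, 1.6663)

At (3/2, -1, 1): F = (3.0000, -1.709698, -3.5000).
Jacobian J = [[0, 6·y + z - 1, y], [-6·x + y, x + 10·y, -sin(z)], [-1, -z, -y + 4·z]].
At the point, J = [[0.0000, -6.0000, -1.0000], [-10.0000, -8.5000, -0.841471], [-1.0000, -1.0000, 5.0000]] (det J = -306.548826).
Solving J·Δ = −F gives Δ = (-0.5576, 0.3890, 0.6663).
Then the next iterate is (x, y, z)₁ = (0.9424, -0.6110, 1.6663).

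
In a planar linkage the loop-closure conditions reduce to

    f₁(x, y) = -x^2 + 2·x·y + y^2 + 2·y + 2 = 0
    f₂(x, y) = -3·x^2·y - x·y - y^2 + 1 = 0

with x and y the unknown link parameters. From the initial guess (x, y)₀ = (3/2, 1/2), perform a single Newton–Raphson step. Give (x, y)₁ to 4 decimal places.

(1.5593, 0.1031)

At (3/2, 1/2): F = (2.5000, -3.3750).
Jacobian J = [[-2·x + 2·y, 2·x + 2·y + 2], [-6·x·y - y, -3·x^2 - x - 2·y]].
At the point, J = [[-2.0000, 6.0000], [-5.0000, -9.2500]] (det J = 48.5000).
Solving J·Δ = −F gives Δ = (0.0593, -0.3969).
Then the next iterate is (x, y)₁ = (1.5593, 0.1031).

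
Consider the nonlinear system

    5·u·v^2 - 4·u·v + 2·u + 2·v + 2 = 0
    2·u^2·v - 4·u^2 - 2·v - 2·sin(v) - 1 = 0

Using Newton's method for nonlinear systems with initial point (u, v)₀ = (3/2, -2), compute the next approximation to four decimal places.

(1.0742, -1.1110)

At (3/2, -2): F = (43.0000, -13.181405).
Jacobian J = [[5·v^2 - 4·v + 2, 10·u·v - 4·u + 2], [4·u·v - 8·u, 2·u^2 - 2·cos(v) - 2]].
At the point, J = [[30.0000, -34.0000], [-24.0000, 3.332294]] (det J = -716.031190).
Solving J·Δ = −F gives Δ = (-0.4258, 0.8890).
Then the next iterate is (u, v)₁ = (1.0742, -1.1110).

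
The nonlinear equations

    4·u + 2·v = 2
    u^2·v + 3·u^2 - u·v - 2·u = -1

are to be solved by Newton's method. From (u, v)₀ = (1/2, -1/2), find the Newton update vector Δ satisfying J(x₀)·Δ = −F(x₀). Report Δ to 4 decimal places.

(-0.5000, 1.5000)

At (1/2, -1/2): F = (-1.0000, 0.8750).
Jacobian J = [[4, 2], [2·u·v + 6·u - v - 2, u^2 - u]].
At the point, J = [[4.0000, 2.0000], [1.0000, -0.2500]] (det J = -3.0000).
Solving J·Δ = −F gives Δ = (-0.5000, 1.5000).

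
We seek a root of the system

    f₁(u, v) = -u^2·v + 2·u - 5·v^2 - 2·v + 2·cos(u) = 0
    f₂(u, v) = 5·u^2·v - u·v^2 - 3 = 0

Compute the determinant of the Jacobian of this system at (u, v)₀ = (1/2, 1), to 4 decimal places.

49.0103

J = [[-2·u·v - 2·sin(u) + 2, -u^2 - 10·v - 2], [10·u·v - v^2, 5·u^2 - 2·u·v]].
At the point, J = [[0.041149, -12.2500], [4.0000, 0.2500]].
det J = 49.0103.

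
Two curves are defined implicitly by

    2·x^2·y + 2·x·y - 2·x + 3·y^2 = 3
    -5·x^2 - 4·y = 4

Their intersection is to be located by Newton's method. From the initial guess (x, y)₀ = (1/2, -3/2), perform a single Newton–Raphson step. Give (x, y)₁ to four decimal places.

(1.1591, -2.1364)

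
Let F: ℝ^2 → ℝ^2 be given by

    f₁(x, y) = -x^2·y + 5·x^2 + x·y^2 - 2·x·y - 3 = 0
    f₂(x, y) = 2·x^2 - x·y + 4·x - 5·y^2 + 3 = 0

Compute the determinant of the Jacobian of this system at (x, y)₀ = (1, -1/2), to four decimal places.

J = [[-2·x·y + 10·x + y^2 - 2·y, -x^2 + 2·x·y - 2·x], [4·x - y + 4, -x - 10·y]].
At the point, J = [[12.2500, -4.0000], [8.5000, 4.0000]].
det J = 83.0000.

83.0000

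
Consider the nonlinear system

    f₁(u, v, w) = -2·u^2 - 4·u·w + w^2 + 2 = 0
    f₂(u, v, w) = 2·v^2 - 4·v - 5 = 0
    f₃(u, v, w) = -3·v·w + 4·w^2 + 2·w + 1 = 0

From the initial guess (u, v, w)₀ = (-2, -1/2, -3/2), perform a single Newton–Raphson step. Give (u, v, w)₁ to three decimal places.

At (-2, -1/2, -3/2): F = (-15.750, -2.500, 4.750).
Jacobian J = [[-4·u - 4·w, 0, -4·u + 2·w], [0, 4·v - 4, 0], [0, -3·w, -3·v + 8·w + 2]].
At the point, J = [[14.000, 0.000, 5.000], [0.000, -6.000, 0.000], [0.000, 4.500, -8.500]] (det J = 714.000).
Solving J·Δ = −F gives Δ = (1.004, -0.417, 0.338).
Then the next iterate is (u, v, w)₁ = (-0.996, -0.917, -1.162).

(-0.996, -0.917, -1.162)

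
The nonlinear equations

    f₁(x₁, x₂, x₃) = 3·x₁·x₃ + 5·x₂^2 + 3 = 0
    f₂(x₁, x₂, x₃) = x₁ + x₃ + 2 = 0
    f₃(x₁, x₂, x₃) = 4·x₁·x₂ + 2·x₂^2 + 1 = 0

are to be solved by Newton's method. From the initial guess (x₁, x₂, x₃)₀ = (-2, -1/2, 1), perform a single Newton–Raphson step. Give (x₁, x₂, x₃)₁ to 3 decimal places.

(-2.150, 0.080, 0.150)

At (-2, -1/2, 1): F = (-1.750, 1.000, 5.500).
Jacobian J = [[3·x₃, 10·x₂, 3·x₁], [1, 0, 1], [4·x₂, 4·x₁ + 4·x₂, 0]].
At the point, J = [[3.000, -5.000, -6.000], [1.000, 0.000, 1.000], [-2.000, -10.000, 0.000]] (det J = 100.000).
Solving J·Δ = −F gives Δ = (-0.150, 0.580, -0.850).
Then the next iterate is (x₁, x₂, x₃)₁ = (-2.150, 0.080, 0.150).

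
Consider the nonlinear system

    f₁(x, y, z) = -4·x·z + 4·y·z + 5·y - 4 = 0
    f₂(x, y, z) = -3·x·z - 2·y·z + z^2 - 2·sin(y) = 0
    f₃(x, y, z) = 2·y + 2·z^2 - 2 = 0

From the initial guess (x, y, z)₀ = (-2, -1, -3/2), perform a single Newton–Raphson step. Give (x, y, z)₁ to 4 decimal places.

At (-2, -1, -3/2): F = (-15.0000, -8.067058, 0.5000).
Jacobian J = [[-4·z, 4·z + 5, -4·x + 4·y], [-3·z, -2·z - 2·cos(y), -3·x - 2·y + 2·z], [0, 2, 4·z]].
At the point, J = [[6.0000, -1.0000, 4.0000], [4.5000, 1.919395, 5.0000], [0.0000, 2.0000, -6.0000]] (det J = -120.098234).
Solving J·Δ = −F gives Δ = (2.5002, -1.0041, -0.2514).
Then the next iterate is (x, y, z)₁ = (0.5002, -2.0041, -1.7514).

(0.5002, -2.0041, -1.7514)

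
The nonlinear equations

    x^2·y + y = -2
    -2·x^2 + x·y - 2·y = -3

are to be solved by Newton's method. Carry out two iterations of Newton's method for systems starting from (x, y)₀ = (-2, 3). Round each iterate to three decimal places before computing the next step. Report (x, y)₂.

At (-2, 3): F = (17.000, -17.000).
Jacobian J = [[2·x·y, x^2 + 1], [-4·x + y, x - 2]].
At the point, J = [[-12.000, 5.000], [11.000, -4.000]] (det J = -7.000).
Solving J·Δ = −F gives Δ = (2.429, 2.429).
Then the next iterate is (x, y)₁ = (0.429, 5.429).
Round to (0.429, 5.429) and repeat: F = (8.42816, -5.89704), J = [[4.65808, 1.18404], [3.713, -1.571]].
Δ = (-0.534, -5.016), so (x, y)₂ = (-0.105, 0.413).

(-0.105, 0.413)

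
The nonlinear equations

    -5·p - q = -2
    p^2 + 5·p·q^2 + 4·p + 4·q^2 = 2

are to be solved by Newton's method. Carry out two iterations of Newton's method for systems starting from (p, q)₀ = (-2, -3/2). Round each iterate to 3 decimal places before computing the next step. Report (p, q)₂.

(0.640, -1.201)

At (-2, -3/2): F = (13.500, -19.500).
Jacobian J = [[-5, -1], [2·p + 5·q^2 + 4, 10·p·q + 8·q]].
At the point, J = [[-5.000, -1.000], [11.250, 18.000]] (det J = -78.750).
Solving J·Δ = −F gives Δ = (2.838, -0.690).
Then the next iterate is (p, q)₁ = (0.838, -2.190).
Round to (0.838, -2.190) and repeat: F = (0.000, 41.33430), J = [[-5.000, -1.000], [29.65650, -35.87220]].
Δ = (-0.198, 0.989), so (p, q)₂ = (0.640, -1.201).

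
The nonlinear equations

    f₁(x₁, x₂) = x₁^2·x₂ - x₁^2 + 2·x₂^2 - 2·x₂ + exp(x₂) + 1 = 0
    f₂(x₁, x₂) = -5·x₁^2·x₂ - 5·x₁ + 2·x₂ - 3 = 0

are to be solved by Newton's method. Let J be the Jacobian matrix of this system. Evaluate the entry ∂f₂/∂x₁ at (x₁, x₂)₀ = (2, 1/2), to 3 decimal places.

∂f₂/∂x₁ = -10·x₁·x₂ - 5.
At (2, 1/2) this is -15.000.

-15.000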